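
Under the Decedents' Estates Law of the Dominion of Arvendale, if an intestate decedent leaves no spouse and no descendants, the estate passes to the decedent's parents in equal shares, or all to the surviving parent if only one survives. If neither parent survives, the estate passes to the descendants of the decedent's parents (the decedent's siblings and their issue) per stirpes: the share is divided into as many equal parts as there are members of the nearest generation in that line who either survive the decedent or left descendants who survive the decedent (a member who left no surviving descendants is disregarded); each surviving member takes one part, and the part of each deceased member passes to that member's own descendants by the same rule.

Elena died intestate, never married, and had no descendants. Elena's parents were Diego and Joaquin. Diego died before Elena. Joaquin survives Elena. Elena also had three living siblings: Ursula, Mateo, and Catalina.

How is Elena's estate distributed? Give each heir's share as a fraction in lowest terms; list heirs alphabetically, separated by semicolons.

Joaquin 1

Only one parent, Joaquin, survives, so Joaquin takes the entire estate. The siblings take nothing because a surviving parent has priority.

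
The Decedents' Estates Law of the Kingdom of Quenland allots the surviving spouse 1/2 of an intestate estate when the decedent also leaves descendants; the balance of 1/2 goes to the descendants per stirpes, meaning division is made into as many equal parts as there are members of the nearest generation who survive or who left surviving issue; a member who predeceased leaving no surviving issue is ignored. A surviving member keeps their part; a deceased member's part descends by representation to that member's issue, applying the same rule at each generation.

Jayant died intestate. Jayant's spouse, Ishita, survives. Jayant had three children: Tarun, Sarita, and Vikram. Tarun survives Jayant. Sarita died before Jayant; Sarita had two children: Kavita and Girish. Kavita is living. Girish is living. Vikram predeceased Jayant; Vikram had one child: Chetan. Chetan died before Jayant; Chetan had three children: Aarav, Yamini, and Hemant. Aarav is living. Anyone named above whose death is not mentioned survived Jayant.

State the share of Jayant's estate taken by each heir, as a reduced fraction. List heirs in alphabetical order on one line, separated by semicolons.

Ishita, as surviving spouse, takes 1/2.
The remaining 1/2 passes to Jayant's descendants per stirpes.
The 1/2 is divided into 3 equal shares of 1/6 among Tarun, Sarita, Vikram.
Tarun is living and takes 1/6.
Sarita predeceased; the 1/6 allotted to Sarita's branch passes to Sarita's issue by representation.
The 1/6 is divided into 2 equal shares of 1/12 among Kavita, Girish.
Kavita is living and takes 1/12.
Girish is living and takes 1/12.
Vikram predeceased; the 1/6 allotted to Vikram's branch passes to Vikram's issue by representation.
Chetan's line is the sole branch at this level, so the full 1/6 passes to Chetan's issue by representation.
The 1/6 is divided into 3 equal shares of 1/18 among Aarav, Yamini, Hemant.
Aarav is living and takes 1/18.
Yamini is living and takes 1/18.
Hemant is living and takes 1/18.

Aarav 1/18; Girish 1/12; Hemant 1/18; Ishita 1/2; Kavita 1/12; Tarun 1/6; Yamini 1/18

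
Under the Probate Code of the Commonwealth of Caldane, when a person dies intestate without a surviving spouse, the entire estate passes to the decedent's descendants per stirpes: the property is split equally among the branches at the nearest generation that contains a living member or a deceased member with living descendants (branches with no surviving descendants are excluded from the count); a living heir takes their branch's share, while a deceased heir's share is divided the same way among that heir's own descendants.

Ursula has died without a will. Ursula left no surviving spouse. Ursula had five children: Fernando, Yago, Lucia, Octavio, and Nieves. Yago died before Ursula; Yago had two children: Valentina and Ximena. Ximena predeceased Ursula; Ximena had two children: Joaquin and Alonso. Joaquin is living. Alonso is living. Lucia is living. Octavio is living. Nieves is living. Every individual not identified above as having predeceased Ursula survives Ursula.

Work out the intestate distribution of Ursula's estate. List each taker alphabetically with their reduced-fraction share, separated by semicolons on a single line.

Alonso 1/20; Fernando 1/5; Joaquin 1/20; Lucia 1/5; Nieves 1/5; Octavio 1/5; Valentina 1/10

There is no surviving spouse, so the entire estate passes to Ursula's descendants per stirpes.
The estate is divided into 5 equal shares of 1/5 among Fernando, Yago, Lucia, Octavio, Nieves.
Fernando is living and takes 1/5.
Yago predeceased; the 1/5 allotted to Yago's branch passes to Yago's issue by representation.
The 1/5 is divided into 2 equal shares of 1/10 among Valentina, Ximena.
Valentina is living and takes 1/10.
Ximena predeceased; the 1/10 allotted to Ximena's branch passes to Ximena's issue by representation.
The 1/10 is divided into 2 equal shares of 1/20 among Joaquin, Alonso.
Joaquin is living and takes 1/20.
Alonso is living and takes 1/20.
Lucia is living and takes 1/5.
Octavio is living and takes 1/5.
Nieves is living and takes 1/5.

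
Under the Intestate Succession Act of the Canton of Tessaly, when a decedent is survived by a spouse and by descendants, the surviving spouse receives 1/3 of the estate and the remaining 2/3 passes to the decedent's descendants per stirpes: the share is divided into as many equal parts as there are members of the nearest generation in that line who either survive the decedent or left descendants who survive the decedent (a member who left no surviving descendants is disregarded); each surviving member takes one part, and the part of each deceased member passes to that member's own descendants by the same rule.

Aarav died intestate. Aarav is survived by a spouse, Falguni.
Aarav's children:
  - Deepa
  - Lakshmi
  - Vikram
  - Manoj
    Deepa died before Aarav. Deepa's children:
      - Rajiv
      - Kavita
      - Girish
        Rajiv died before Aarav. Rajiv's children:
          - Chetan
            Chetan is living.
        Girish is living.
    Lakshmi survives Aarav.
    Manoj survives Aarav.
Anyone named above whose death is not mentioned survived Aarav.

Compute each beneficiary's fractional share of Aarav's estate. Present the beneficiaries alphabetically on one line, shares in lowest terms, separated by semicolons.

Chetan 1/18; Falguni 1/3; Girish 1/18; Kavita 1/18; Lakshmi 1/6; Manoj 1/6; Vikram 1/6

Falguni, as surviving spouse, takes 1/3.
The remaining 2/3 passes to Aarav's descendants per stirpes.
The 2/3 is divided into 4 equal shares of 1/6 among Deepa, Lakshmi, Vikram, Manoj.
Deepa predeceased; the 1/6 allotted to Deepa's branch passes to Deepa's issue by representation.
The 1/6 is divided into 3 equal shares of 1/18 among Rajiv, Kavita, Girish.
Rajiv predeceased; the 1/18 allotted to Rajiv's branch passes to Rajiv's issue by representation.
Chetan is the sole taker at this level and receives the full 1/18.
Kavita is living and takes 1/18.
Girish is living and takes 1/18.
Lakshmi is living and takes 1/6.
Vikram is living and takes 1/6.
Manoj is living and takes 1/6.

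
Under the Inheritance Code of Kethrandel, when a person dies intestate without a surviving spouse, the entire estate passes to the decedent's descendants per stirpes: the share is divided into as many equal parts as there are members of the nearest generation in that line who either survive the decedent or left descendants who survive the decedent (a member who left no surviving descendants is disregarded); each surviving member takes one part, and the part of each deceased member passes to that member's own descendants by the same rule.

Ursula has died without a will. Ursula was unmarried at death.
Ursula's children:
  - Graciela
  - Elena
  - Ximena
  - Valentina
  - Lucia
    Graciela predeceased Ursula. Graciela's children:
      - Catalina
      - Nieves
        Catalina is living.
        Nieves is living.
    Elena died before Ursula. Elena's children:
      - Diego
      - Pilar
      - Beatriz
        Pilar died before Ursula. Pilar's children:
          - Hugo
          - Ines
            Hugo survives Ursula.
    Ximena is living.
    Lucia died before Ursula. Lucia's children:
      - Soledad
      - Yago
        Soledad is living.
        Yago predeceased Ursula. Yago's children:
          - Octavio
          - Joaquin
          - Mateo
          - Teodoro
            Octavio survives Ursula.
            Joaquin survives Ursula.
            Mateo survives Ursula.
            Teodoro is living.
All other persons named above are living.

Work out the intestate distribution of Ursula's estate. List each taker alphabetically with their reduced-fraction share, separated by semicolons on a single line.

There is no surviving spouse, so the entire estate passes to Ursula's descendants per stirpes.
The estate is divided into 5 equal shares of 1/5 among Graciela, Elena, Ximena, Valentina, Lucia.
Graciela predeceased; the 1/5 allotted to Graciela's branch passes to Graciela's issue by representation.
The 1/5 is divided into 2 equal shares of 1/10 among Catalina, Nieves.
Catalina is living and takes 1/10.
Nieves is living and takes 1/10.
Elena predeceased; the 1/5 allotted to Elena's branch passes to Elena's issue by representation.
The 1/5 is divided into 3 equal shares of 1/15 among Diego, Pilar, Beatriz.
Diego is living and takes 1/15.
Pilar predeceased; the 1/15 allotted to Pilar's branch passes to Pilar's issue by representation.
The 1/15 is divided into 2 equal shares of 1/30 among Hugo, Ines.
Hugo is living and takes 1/30.
Ines is living and takes 1/30.
Beatriz is living and takes 1/15.
Ximena is living and takes 1/5.
Valentina is living and takes 1/5.
Lucia predeceased; the 1/5 allotted to Lucia's branch passes to Lucia's issue by representation.
The 1/5 is divided into 2 equal shares of 1/10 among Soledad, Yago.
Soledad is living and takes 1/10.
Yago predeceased; the 1/10 allotted to Yago's branch passes to Yago's issue by representation.
The 1/10 is divided into 4 equal shares of 1/40 among Octavio, Joaquin, Mateo, Teodoro.
Octavio is living and takes 1/40.
Joaquin is living and takes 1/40.
Mateo is living and takes 1/40.
Teodoro is living and takes 1/40.

Beatriz 1/15; Catalina 1/10; Diego 1/15; Hugo 1/30; Ines 1/30; Joaquin 1/40; Mateo 1/40; Nieves 1/10; Octavio 1/40; Soledad 1/10; Teodoro 1/40; Valentina 1/5; Ximena 1/5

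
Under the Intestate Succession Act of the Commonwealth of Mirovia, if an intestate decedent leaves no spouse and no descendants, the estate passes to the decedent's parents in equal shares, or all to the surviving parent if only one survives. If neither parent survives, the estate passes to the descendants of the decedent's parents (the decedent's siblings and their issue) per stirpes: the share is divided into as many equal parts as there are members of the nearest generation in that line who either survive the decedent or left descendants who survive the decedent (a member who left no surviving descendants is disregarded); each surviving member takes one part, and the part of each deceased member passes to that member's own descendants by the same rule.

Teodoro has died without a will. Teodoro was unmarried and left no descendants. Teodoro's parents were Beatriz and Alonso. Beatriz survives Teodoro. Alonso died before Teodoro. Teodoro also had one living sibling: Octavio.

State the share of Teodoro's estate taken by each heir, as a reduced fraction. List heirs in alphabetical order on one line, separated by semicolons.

Beatriz 1

Only one parent, Beatriz, survives, so Beatriz takes the entire estate. The siblings take nothing because a surviving parent has priority.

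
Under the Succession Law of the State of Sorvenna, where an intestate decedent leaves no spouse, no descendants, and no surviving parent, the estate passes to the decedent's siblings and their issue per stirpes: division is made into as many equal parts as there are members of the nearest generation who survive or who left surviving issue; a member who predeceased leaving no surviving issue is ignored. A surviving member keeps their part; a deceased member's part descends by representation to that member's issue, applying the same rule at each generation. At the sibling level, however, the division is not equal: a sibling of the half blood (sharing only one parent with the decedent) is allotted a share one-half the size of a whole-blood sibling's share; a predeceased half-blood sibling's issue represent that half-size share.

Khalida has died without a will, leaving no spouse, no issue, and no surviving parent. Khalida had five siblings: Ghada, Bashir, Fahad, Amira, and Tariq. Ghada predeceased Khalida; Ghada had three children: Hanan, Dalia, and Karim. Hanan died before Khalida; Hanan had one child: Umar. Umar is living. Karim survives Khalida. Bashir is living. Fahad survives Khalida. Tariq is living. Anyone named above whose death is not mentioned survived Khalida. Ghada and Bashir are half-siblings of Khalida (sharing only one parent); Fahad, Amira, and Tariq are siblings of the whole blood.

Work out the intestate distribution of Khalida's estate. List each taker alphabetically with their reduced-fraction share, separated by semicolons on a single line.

No spouse, descendants, or parent survives, so the estate passes to Khalida's siblings per stirpes.
Half-blood siblings count for one-half the weight of whole-blood siblings at the initial division.
Dividing 1 in proportion to weights (total weight 4): Ghada (weight 1/2) → 1/8; Bashir (weight 1/2) → 1/8; Fahad (weight 1) → 1/4; Amira (weight 1) → 1/4; Tariq (weight 1) → 1/4.
Ghada predeceased; the 1/8 allotted to Ghada's branch passes to Ghada's issue by representation.
The 1/8 is divided into 3 equal shares of 1/24 among Hanan, Dalia, Karim.
Hanan predeceased; the 1/24 allotted to Hanan's branch passes to Hanan's issue by representation.
Umar is the sole taker at this level and receives the full 1/24.
Dalia is living and takes 1/24.
Karim is living and takes 1/24.
Bashir is living and takes 1/8.
Fahad is living and takes 1/4.
Amira is living and takes 1/4.
Tariq is living and takes 1/4.

Amira 1/4; Bashir 1/8; Dalia 1/24; Fahad 1/4; Karim 1/24; Tariq 1/4; Umar 1/24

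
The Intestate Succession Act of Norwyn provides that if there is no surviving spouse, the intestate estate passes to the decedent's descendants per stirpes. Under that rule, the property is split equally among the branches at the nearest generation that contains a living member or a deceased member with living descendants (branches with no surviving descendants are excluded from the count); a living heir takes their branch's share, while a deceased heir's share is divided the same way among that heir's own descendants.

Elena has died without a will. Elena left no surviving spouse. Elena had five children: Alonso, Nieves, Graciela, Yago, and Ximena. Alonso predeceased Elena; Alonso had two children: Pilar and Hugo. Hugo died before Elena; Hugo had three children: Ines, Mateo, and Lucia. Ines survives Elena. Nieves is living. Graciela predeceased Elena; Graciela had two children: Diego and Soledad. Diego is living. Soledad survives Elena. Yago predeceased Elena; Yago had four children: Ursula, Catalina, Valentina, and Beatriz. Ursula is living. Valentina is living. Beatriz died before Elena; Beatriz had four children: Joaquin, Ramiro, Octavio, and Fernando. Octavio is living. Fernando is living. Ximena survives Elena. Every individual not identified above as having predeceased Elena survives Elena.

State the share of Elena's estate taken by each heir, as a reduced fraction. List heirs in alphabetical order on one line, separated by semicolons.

Catalina 1/20; Diego 1/10; Fernando 1/80; Ines 1/30; Joaquin 1/80; Lucia 1/30; Mateo 1/30; Nieves 1/5; Octavio 1/80; Pilar 1/10; Ramiro 1/80; Soledad 1/10; Ursula 1/20; Valentina 1/20; Ximena 1/5

There is no surviving spouse, so the entire estate passes to Elena's descendants per stirpes.
The estate is divided into 5 equal shares of 1/5 among Alonso, Nieves, Graciela, Yago, Ximena.
Alonso predeceased; the 1/5 allotted to Alonso's branch passes to Alonso's issue by representation.
The 1/5 is divided into 2 equal shares of 1/10 among Pilar, Hugo.
Pilar is living and takes 1/10.
Hugo predeceased; the 1/10 allotted to Hugo's branch passes to Hugo's issue by representation.
The 1/10 is divided into 3 equal shares of 1/30 among Ines, Mateo, Lucia.
Ines is living and takes 1/30.
Mateo is living and takes 1/30.
Lucia is living and takes 1/30.
Nieves is living and takes 1/5.
Graciela predeceased; the 1/5 allotted to Graciela's branch passes to Graciela's issue by representation.
The 1/5 is divided into 2 equal shares of 1/10 among Diego, Soledad.
Diego is living and takes 1/10.
Soledad is living and takes 1/10.
Yago predeceased; the 1/5 allotted to Yago's branch passes to Yago's issue by representation.
The 1/5 is divided into 4 equal shares of 1/20 among Ursula, Catalina, Valentina, Beatriz.
Ursula is living and takes 1/20.
Catalina is living and takes 1/20.
Valentina is living and takes 1/20.
Beatriz predeceased; the 1/20 allotted to Beatriz's branch passes to Beatriz's issue by representation.
The 1/20 is divided into 4 equal shares of 1/80 among Joaquin, Ramiro, Octavio, Fernando.
Joaquin is living and takes 1/80.
Ramiro is living and takes 1/80.
Octavio is living and takes 1/80.
Fernando is living and takes 1/80.
Ximena is living and takes 1/5.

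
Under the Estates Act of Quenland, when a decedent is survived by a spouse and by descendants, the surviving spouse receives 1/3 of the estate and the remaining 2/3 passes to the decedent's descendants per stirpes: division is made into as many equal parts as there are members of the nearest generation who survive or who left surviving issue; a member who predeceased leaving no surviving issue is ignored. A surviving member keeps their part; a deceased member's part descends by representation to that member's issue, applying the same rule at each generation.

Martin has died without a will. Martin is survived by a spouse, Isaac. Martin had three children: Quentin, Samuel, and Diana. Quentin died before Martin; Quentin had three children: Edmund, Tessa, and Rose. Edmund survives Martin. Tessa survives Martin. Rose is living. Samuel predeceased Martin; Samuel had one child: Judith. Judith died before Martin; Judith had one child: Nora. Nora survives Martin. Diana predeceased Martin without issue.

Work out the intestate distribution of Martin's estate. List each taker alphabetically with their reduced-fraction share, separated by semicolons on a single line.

Edmund 1/9; Isaac 1/3; Nora 1/3; Rose 1/9; Tessa 1/9

Isaac, as surviving spouse, takes 1/3.
The remaining 2/3 passes to Martin's descendants per stirpes.
Diana left no surviving issue, so that branch lapses and is disregarded.
The 2/3 is divided into 2 equal shares of 1/3 among Quentin, Samuel.
Quentin predeceased; the 1/3 allotted to Quentin's branch passes to Quentin's issue by representation.
The 1/3 is divided into 3 equal shares of 1/9 among Edmund, Tessa, Rose.
Edmund is living and takes 1/9.
Tessa is living and takes 1/9.
Rose is living and takes 1/9.
Samuel predeceased; the 1/3 allotted to Samuel's branch passes to Samuel's issue by representation.
Judith's line is the sole branch at this level, so the full 1/3 passes to Judith's issue by representation.
Nora is the sole taker at this level and receives the full 1/3.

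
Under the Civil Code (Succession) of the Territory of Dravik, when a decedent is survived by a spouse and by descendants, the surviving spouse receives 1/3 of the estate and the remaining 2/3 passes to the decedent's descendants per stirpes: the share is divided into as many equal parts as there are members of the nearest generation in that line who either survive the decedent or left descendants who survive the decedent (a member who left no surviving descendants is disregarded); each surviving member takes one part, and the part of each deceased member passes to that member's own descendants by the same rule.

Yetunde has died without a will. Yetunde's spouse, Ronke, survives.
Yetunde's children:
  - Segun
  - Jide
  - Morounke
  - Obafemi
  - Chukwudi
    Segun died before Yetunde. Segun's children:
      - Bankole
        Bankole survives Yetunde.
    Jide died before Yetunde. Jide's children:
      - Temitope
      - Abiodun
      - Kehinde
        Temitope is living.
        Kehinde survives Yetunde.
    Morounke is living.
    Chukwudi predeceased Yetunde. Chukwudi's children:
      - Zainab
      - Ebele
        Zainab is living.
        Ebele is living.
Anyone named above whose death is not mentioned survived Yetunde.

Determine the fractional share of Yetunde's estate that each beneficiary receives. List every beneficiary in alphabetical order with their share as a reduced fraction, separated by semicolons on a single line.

Ronke, as surviving spouse, takes 1/3.
The remaining 2/3 passes to Yetunde's descendants per stirpes.
The 2/3 is divided into 5 equal shares of 2/15 among Segun, Jide, Morounke, Obafemi, Chukwudi.
Segun predeceased; the 2/15 allotted to Segun's branch passes to Segun's issue by representation.
Bankole is the sole taker at this level and receives the full 2/15.
Jide predeceased; the 2/15 allotted to Jide's branch passes to Jide's issue by representation.
The 2/15 is divided into 3 equal shares of 2/45 among Temitope, Abiodun, Kehinde.
Temitope is living and takes 2/45.
Abiodun is living and takes 2/45.
Kehinde is living and takes 2/45.
Morounke is living and takes 2/15.
Obafemi is living and takes 2/15.
Chukwudi predeceased; the 2/15 allotted to Chukwudi's branch passes to Chukwudi's issue by representation.
The 2/15 is divided into 2 equal shares of 1/15 among Zainab, Ebele.
Zainab is living and takes 1/15.
Ebele is living and takes 1/15.

Abiodun 2/45; Bankole 2/15; Ebele 1/15; Kehinde 2/45; Morounke 2/15; Obafemi 2/15; Ronke 1/3; Temitope 2/45; Zainab 1/15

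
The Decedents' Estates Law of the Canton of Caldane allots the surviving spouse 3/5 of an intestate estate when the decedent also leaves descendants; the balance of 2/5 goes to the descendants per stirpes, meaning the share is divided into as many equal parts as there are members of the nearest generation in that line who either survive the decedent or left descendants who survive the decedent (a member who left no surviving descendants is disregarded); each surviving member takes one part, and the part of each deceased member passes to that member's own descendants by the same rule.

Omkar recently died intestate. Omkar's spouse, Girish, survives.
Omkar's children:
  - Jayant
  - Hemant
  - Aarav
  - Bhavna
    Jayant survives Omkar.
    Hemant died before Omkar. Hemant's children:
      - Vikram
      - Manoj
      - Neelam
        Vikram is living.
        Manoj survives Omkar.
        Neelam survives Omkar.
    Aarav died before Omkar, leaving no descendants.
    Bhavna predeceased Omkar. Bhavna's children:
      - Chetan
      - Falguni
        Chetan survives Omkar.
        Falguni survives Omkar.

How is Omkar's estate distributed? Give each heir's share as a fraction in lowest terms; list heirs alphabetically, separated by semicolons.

Chetan 1/15; Falguni 1/15; Girish 3/5; Jayant 2/15; Manoj 2/45; Neelam 2/45; Vikram 2/45

Girish, as surviving spouse, takes 3/5.
The remaining 2/5 passes to Omkar's descendants per stirpes.
Aarav left no surviving issue, so that branch lapses and is disregarded.
The 2/5 is divided into 3 equal shares of 2/15 among Jayant, Hemant, Bhavna.
Jayant is living and takes 2/15.
Hemant predeceased; the 2/15 allotted to Hemant's branch passes to Hemant's issue by representation.
The 2/15 is divided into 3 equal shares of 2/45 among Vikram, Manoj, Neelam.
Vikram is living and takes 2/45.
Manoj is living and takes 2/45.
Neelam is living and takes 2/45.
Bhavna predeceased; the 2/15 allotted to Bhavna's branch passes to Bhavna's issue by representation.
The 2/15 is divided into 2 equal shares of 1/15 among Chetan, Falguni.
Chetan is living and takes 1/15.
Falguni is living and takes 1/15.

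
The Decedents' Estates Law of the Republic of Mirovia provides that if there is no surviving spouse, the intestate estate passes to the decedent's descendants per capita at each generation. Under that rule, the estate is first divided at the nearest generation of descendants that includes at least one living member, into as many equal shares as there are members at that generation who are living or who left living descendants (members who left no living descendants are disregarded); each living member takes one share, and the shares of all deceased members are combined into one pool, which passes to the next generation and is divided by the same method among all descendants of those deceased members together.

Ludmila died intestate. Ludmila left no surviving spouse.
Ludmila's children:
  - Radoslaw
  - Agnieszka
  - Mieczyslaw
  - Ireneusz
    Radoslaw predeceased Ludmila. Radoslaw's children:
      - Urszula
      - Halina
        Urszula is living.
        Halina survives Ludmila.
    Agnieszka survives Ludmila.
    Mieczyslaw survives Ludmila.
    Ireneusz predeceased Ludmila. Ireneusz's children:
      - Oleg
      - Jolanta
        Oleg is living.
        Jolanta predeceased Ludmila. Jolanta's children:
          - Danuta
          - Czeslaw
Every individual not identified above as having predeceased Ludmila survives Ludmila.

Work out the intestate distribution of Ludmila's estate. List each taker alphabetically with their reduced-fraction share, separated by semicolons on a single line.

Agnieszka 1/4; Czeslaw 1/16; Danuta 1/16; Halina 1/8; Mieczyslaw 1/4; Oleg 1/8; Urszula 1/8

There is no surviving spouse, so the entire estate passes to Ludmila's descendants per capita at each generation.
At generation 1 (Radoslaw, Agnieszka, Mieczyslaw, Ireneusz) there are 4 shares of (1)/4 = 1/4 each.
Living: Agnieszka and Mieczyslaw — each takes 1/4.
Deceased: Radoslaw and Ireneusz. Their combined 1/2 is pooled and carried to generation 2.
At generation 2 (Urszula, Halina, Oleg, Jolanta) there are 4 shares of (1/2)/4 = 1/8 each.
Living: Urszula, Halina, and Oleg — each takes 1/8.
Deceased: Jolanta. That 1/8 share is carried to generation 3.
At generation 3 (Danuta, Czeslaw) there are 2 shares of (1/8)/2 = 1/16 each.
Living: Danuta and Czeslaw — each takes 1/16.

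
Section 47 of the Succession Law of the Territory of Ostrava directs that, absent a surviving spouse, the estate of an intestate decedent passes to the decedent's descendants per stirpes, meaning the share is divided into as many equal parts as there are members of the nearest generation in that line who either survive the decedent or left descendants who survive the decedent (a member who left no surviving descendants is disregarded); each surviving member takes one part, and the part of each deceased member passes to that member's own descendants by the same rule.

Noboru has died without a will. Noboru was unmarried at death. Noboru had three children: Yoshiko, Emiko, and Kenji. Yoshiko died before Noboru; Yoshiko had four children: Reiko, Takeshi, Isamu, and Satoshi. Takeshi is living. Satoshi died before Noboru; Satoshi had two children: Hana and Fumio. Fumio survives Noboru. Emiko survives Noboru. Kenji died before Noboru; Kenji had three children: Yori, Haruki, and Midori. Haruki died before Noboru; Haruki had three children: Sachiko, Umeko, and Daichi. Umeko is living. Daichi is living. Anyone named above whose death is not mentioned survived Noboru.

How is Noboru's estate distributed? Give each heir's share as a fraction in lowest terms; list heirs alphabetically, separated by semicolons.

There is no surviving spouse, so the entire estate passes to Noboru's descendants per stirpes.
The estate is divided into 3 equal shares of 1/3 among Yoshiko, Emiko, Kenji.
Yoshiko predeceased; the 1/3 allotted to Yoshiko's branch passes to Yoshiko's issue by representation.
The 1/3 is divided into 4 equal shares of 1/12 among Reiko, Takeshi, Isamu, Satoshi.
Reiko is living and takes 1/12.
Takeshi is living and takes 1/12.
Isamu is living and takes 1/12.
Satoshi predeceased; the 1/12 allotted to Satoshi's branch passes to Satoshi's issue by representation.
The 1/12 is divided into 2 equal shares of 1/24 among Hana, Fumio.
Hana is living and takes 1/24.
Fumio is living and takes 1/24.
Emiko is living and takes 1/3.
Kenji predeceased; the 1/3 allotted to Kenji's branch passes to Kenji's issue by representation.
The 1/3 is divided into 3 equal shares of 1/9 among Yori, Haruki, Midori.
Yori is living and takes 1/9.
Haruki predeceased; the 1/9 allotted to Haruki's branch passes to Haruki's issue by representation.
The 1/9 is divided into 3 equal shares of 1/27 among Sachiko, Umeko, Daichi.
Sachiko is living and takes 1/27.
Umeko is living and takes 1/27.
Daichi is living and takes 1/27.
Midori is living and takes 1/9.

Daichi 1/27; Emiko 1/3; Fumio 1/24; Hana 1/24; Isamu 1/12; Midori 1/9; Reiko 1/12; Sachiko 1/27; Takeshi 1/12; Umeko 1/27; Yori 1/9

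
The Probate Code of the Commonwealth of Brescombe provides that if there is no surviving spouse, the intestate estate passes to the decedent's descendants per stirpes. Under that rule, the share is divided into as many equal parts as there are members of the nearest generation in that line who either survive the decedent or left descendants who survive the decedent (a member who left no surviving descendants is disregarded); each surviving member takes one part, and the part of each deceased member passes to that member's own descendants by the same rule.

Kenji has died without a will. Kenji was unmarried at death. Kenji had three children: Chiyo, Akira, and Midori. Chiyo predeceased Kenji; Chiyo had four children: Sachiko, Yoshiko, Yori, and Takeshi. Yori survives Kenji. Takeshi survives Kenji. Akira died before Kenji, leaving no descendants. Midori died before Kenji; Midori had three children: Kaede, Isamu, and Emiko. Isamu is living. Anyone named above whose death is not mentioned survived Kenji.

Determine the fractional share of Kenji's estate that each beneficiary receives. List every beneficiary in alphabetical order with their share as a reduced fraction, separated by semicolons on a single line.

Emiko 1/6; Isamu 1/6; Kaede 1/6; Sachiko 1/8; Takeshi 1/8; Yori 1/8; Yoshiko 1/8

There is no surviving spouse, so the entire estate passes to Kenji's descendants per stirpes.
Akira left no surviving issue, so that branch lapses and is disregarded.
The estate is divided into 2 equal shares of 1/2 among Chiyo, Midori.
Chiyo predeceased; the 1/2 allotted to Chiyo's branch passes to Chiyo's issue by representation.
The 1/2 is divided into 4 equal shares of 1/8 among Sachiko, Yoshiko, Yori, Takeshi.
Sachiko is living and takes 1/8.
Yoshiko is living and takes 1/8.
Yori is living and takes 1/8.
Takeshi is living and takes 1/8.
Midori predeceased; the 1/2 allotted to Midori's branch passes to Midori's issue by representation.
The 1/2 is divided into 3 equal shares of 1/6 among Kaede, Isamu, Emiko.
Kaede is living and takes 1/6.
Isamu is living and takes 1/6.
Emiko is living and takes 1/6.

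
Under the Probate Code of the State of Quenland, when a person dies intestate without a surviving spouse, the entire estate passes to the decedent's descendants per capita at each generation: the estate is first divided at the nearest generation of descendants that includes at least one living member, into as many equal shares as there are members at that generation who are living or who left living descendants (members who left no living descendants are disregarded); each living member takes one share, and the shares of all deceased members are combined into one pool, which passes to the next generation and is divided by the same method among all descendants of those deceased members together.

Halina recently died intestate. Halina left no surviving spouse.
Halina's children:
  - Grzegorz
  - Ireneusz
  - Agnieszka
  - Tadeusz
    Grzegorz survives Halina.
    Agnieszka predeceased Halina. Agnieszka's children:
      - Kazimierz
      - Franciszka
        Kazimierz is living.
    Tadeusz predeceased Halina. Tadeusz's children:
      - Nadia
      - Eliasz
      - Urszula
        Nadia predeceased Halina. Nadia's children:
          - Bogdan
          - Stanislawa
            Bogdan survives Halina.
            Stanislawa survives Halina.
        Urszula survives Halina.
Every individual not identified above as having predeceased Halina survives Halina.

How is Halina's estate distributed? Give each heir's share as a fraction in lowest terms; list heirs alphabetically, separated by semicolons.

Bogdan 1/20; Eliasz 1/10; Franciszka 1/10; Grzegorz 1/4; Ireneusz 1/4; Kazimierz 1/10; Stanislawa 1/20; Urszula 1/10

There is no surviving spouse, so the entire estate passes to Halina's descendants per capita at each generation.
At generation 1 (Grzegorz, Ireneusz, Agnieszka, Tadeusz) there are 4 shares of (1)/4 = 1/4 each.
Living: Grzegorz and Ireneusz — each takes 1/4.
Deceased: Agnieszka and Tadeusz. Their combined 1/2 is pooled and carried to generation 2.
At generation 2 (Kazimierz, Franciszka, Nadia, Eliasz, Urszula) there are 5 shares of (1/2)/5 = 1/10 each.
Living: Kazimierz, Franciszka, Eliasz, and Urszula — each takes 1/10.
Deceased: Nadia. That 1/10 share is carried to generation 3.
At generation 3 (Bogdan, Stanislawa) there are 2 shares of (1/10)/2 = 1/20 each.
Living: Bogdan and Stanislawa — each takes 1/20.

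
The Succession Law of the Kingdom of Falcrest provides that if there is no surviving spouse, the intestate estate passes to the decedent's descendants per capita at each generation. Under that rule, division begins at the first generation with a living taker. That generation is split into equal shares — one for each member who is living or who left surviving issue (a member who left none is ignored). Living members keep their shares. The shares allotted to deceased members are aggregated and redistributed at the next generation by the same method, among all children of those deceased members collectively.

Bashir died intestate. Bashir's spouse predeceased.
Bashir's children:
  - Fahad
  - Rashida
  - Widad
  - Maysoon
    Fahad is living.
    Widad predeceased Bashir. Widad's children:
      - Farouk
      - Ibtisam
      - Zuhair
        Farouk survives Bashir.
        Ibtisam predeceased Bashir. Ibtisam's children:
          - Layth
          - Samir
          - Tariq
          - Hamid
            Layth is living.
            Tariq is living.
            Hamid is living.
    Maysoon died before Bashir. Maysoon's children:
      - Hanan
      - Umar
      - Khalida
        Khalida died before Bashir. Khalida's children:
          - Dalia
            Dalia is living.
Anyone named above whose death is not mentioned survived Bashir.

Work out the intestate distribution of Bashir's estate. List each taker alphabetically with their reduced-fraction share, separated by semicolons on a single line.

There is no surviving spouse, so the entire estate passes to Bashir's descendants per capita at each generation.
At generation 1 (Fahad, Rashida, Widad, Maysoon) there are 4 shares of (1)/4 = 1/4 each.
Living: Fahad and Rashida — each takes 1/4.
Deceased: Widad and Maysoon. Their combined 1/2 is pooled and carried to generation 2.
At generation 2 (Farouk, Ibtisam, Zuhair, Hanan, Umar, Khalida) there are 6 shares of (1/2)/6 = 1/12 each.
Living: Farouk, Zuhair, Hanan, and Umar — each takes 1/12.
Deceased: Ibtisam and Khalida. Their combined 1/6 is pooled and carried to generation 3.
At generation 3 (Layth, Samir, Tariq, Hamid, Dalia) there are 5 shares of (1/6)/5 = 1/30 each.
Living: Layth, Samir, Tariq, Hamid, and Dalia — each takes 1/30.

Dalia 1/30; Fahad 1/4; Farouk 1/12; Hamid 1/30; Hanan 1/12; Layth 1/30; Rashida 1/4; Samir 1/30; Tariq 1/30; Umar 1/12; Zuhair 1/12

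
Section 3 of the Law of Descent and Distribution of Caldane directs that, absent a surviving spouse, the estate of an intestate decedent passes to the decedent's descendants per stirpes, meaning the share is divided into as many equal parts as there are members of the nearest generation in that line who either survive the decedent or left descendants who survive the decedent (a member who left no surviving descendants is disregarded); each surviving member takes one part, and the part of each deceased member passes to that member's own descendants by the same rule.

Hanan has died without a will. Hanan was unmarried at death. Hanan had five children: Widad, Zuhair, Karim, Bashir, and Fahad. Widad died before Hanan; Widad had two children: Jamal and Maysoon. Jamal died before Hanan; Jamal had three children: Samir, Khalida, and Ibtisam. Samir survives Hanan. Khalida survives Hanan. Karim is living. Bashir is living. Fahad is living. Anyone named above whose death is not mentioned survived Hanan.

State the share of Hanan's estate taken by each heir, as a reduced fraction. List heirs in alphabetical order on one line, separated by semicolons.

There is no surviving spouse, so the entire estate passes to Hanan's descendants per stirpes.
The estate is divided into 5 equal shares of 1/5 among Widad, Zuhair, Karim, Bashir, Fahad.
Widad predeceased; the 1/5 allotted to Widad's branch passes to Widad's issue by representation.
The 1/5 is divided into 2 equal shares of 1/10 among Jamal, Maysoon.
Jamal predeceased; the 1/10 allotted to Jamal's branch passes to Jamal's issue by representation.
The 1/10 is divided into 3 equal shares of 1/30 among Samir, Khalida, Ibtisam.
Samir is living and takes 1/30.
Khalida is living and takes 1/30.
Ibtisam is living and takes 1/30.
Maysoon is living and takes 1/10.
Zuhair is living and takes 1/5.
Karim is living and takes 1/5.
Bashir is living and takes 1/5.
Fahad is living and takes 1/5.

Bashir 1/5; Fahad 1/5; Ibtisam 1/30; Karim 1/5; Khalida 1/30; Maysoon 1/10; Samir 1/30; Zuhair 1/5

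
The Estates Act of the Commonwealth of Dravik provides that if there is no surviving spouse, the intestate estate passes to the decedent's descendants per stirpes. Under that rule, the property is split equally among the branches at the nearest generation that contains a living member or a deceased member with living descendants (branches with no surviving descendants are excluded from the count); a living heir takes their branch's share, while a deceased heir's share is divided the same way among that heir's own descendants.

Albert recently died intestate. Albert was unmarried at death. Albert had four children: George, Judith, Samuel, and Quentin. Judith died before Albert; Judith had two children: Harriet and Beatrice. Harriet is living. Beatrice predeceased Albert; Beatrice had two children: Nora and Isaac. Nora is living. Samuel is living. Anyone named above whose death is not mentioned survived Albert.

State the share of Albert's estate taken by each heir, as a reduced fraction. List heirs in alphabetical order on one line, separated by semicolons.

There is no surviving spouse, so the entire estate passes to Albert's descendants per stirpes.
The estate is divided into 4 equal shares of 1/4 among George, Judith, Samuel, Quentin.
George is living and takes 1/4.
Judith predeceased; the 1/4 allotted to Judith's branch passes to Judith's issue by representation.
The 1/4 is divided into 2 equal shares of 1/8 among Harriet, Beatrice.
Harriet is living and takes 1/8.
Beatrice predeceased; the 1/8 allotted to Beatrice's branch passes to Beatrice's issue by representation.
The 1/8 is divided into 2 equal shares of 1/16 among Nora, Isaac.
Nora is living and takes 1/16.
Isaac is living and takes 1/16.
Samuel is living and takes 1/4.
Quentin is living and takes 1/4.

George 1/4; Harriet 1/8; Isaac 1/16; Nora 1/16; Quentin 1/4; Samuel 1/4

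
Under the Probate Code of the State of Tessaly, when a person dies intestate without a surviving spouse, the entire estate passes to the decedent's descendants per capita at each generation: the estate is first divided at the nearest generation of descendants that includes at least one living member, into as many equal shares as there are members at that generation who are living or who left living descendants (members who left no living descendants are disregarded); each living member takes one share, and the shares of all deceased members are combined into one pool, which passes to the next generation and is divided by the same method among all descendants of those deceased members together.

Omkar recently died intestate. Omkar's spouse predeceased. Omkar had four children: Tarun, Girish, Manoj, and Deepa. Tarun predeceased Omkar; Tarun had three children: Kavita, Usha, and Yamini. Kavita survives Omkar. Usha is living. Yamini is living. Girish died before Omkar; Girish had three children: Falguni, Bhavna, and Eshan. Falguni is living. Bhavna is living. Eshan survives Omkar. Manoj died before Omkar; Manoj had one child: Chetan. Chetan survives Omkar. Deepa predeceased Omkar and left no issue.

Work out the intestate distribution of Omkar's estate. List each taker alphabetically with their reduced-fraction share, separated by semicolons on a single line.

There is no surviving spouse, so the entire estate passes to Omkar's descendants per capita at each generation.
No one at generation 1 (Tarun, Girish, Manoj) is living; moving to the next generation.
At generation 2 (Kavita, Usha, Yamini, Falguni, Bhavna, Eshan, Chetan) there are 7 shares of (1)/7 = 1/7 each.
Living: Kavita, Usha, Yamini, Falguni, Bhavna, Eshan, and Chetan — each takes 1/7.

Bhavna 1/7; Chetan 1/7; Eshan 1/7; Falguni 1/7; Kavita 1/7; Usha 1/7; Yamini 1/7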